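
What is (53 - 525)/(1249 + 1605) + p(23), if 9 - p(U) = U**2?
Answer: -742276/1427 ≈ -520.17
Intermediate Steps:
p(U) = 9 - U**2
(53 - 525)/(1249 + 1605) + p(23) = (53 - 525)/(1249 + 1605) + (9 - 1*23**2) = -472/2854 + (9 - 1*529) = -472*1/2854 + (9 - 529) = -236/1427 - 520 = -742276/1427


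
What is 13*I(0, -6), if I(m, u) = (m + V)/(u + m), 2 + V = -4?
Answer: 13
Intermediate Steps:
V = -6 (V = -2 - 4 = -6)
I(m, u) = (-6 + m)/(m + u) (I(m, u) = (m - 6)/(u + m) = (-6 + m)/(m + u))
13*I(0, -6) = 13*((-6 + 0)/(0 - 6)) = 13*(-6/(-6)) = 13*(-⅙*(-6)) = 13*1 = 13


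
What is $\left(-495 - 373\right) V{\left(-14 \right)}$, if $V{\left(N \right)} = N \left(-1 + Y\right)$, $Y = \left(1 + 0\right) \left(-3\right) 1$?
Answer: $-48608$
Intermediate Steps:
$Y = -3$ ($Y = 1 \left(-3\right) 1 = \left(-3\right) 1 = -3$)
$V{\left(N \right)} = - 4 N$ ($V{\left(N \right)} = N \left(-1 - 3\right) = N \left(-4\right) = - 4 N$)
$\left(-495 - 373\right) V{\left(-14 \right)} = \left(-495 - 373\right) \left(\left(-4\right) \left(-14\right)\right) = \left(-868\right) 56 = -48608$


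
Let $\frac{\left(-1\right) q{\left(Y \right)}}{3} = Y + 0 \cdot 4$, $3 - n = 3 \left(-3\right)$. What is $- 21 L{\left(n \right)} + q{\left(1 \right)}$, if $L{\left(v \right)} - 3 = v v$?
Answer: $-3090$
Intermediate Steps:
$n = 12$ ($n = 3 - 3 \left(-3\right) = 3 - -9 = 3 + 9 = 12$)
$L{\left(v \right)} = 3 + v^{2}$ ($L{\left(v \right)} = 3 + v v = 3 + v^{2}$)
$q{\left(Y \right)} = - 3 Y$ ($q{\left(Y \right)} = - 3 \left(Y + 0 \cdot 4\right) = - 3 \left(Y + 0\right) = - 3 Y$)
$- 21 L{\left(n \right)} + q{\left(1 \right)} = - 21 \left(3 + 12^{2}\right) - 3 = - 21 \left(3 + 144\right) - 3 = \left(-21\right) 147 - 3 = -3087 - 3 = -3090$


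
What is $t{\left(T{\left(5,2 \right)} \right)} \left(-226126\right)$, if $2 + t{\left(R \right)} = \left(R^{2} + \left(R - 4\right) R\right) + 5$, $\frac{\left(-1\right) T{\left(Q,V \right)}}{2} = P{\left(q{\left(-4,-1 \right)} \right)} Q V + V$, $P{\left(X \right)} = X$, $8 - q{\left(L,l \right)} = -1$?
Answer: $-15478550826$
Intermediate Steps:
$q{\left(L,l \right)} = 9$ ($q{\left(L,l \right)} = 8 - -1 = 8 + 1 = 9$)
$T{\left(Q,V \right)} = - 2 V - 18 Q V$ ($T{\left(Q,V \right)} = - 2 \left(9 Q V + V\right) = - 2 \left(V + 9 Q V\right) = - 2 V - 18 Q V$)
$t{\left(R \right)} = 3 + R^{2} + R \left(-4 + R\right)$ ($t{\left(R \right)} = -2 + \left(\left(R^{2} + \left(R - 4\right) R\right) + 5\right) = -2 + \left(\left(R^{2} + \left(-4 + R\right) R\right) + 5\right) = -2 + \left(\left(R^{2} + R \left(-4 + R\right)\right) + 5\right) = -2 + \left(5 + R^{2} + R \left(-4 + R\right)\right) = 3 + R^{2} + R \left(-4 + R\right)$)
$t{\left(T{\left(5,2 \right)} \right)} \left(-226126\right) = \left(3 - 4 \left(\left(-2\right) 2 \left(1 + 9 \cdot 5\right)\right) + 2 \left(\left(-2\right) 2 \left(1 + 9 \cdot 5\right)\right)^{2}\right) \left(-226126\right) = \left(3 - 4 \left(\left(-2\right) 2 \left(1 + 45\right)\right) + 2 \left(\left(-2\right) 2 \left(1 + 45\right)\right)^{2}\right) \left(-226126\right) = \left(3 - 4 \left(\left(-2\right) 2 \cdot 46\right) + 2 \left(\left(-2\right) 2 \cdot 46\right)^{2}\right) \left(-226126\right) = \left(3 - -736 + 2 \left(-184\right)^{2}\right) \left(-226126\right) = \left(3 + 736 + 2 \cdot 33856\right) \left(-226126\right) = \left(3 + 736 + 67712\right) \left(-226126\right) = 68451 \left(-226126\right) = -15478550826$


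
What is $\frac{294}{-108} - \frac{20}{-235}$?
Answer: $- \frac{2231}{846} \approx -2.6371$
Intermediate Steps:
$\frac{294}{-108} - \frac{20}{-235} = 294 \left(- \frac{1}{108}\right) - - \frac{4}{47} = - \frac{49}{18} + \frac{4}{47} = - \frac{2231}{846}$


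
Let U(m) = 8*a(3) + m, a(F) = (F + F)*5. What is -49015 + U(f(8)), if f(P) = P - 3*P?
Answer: -48791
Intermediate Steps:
a(F) = 10*F (a(F) = (2*F)*5 = 10*F)
f(P) = -2*P
U(m) = 240 + m (U(m) = 8*(10*3) + m = 8*30 + m = 240 + m)
-49015 + U(f(8)) = -49015 + (240 - 2*8) = -49015 + (240 - 16) = -49015 + 224 = -48791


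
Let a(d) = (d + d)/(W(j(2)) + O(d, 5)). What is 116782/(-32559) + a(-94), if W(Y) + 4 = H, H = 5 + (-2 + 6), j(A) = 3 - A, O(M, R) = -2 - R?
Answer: 2943764/32559 ≈ 90.413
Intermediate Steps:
H = 9 (H = 5 + 4 = 9)
W(Y) = 5 (W(Y) = -4 + 9 = 5)
a(d) = -d (a(d) = (d + d)/(5 + (-2 - 1*5)) = (2*d)/(5 + (-2 - 5)) = (2*d)/(5 - 7) = (2*d)/(-2) = (2*d)*(-½) = -d)
116782/(-32559) + a(-94) = 116782/(-32559) - 1*(-94) = 116782*(-1/32559) + 94 = -116782/32559 + 94 = 2943764/32559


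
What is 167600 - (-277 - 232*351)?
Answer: 249309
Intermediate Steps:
167600 - (-277 - 232*351) = 167600 - (-277 - 81432) = 167600 - 1*(-81709) = 167600 + 81709 = 249309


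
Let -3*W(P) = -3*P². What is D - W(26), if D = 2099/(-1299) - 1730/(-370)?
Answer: -32343524/48063 ≈ -672.94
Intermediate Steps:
D = 147064/48063 (D = 2099*(-1/1299) - 1730*(-1/370) = -2099/1299 + 173/37 = 147064/48063 ≈ 3.0598)
W(P) = P² (W(P) = -(-1)*P² = P²)
D - W(26) = 147064/48063 - 1*26² = 147064/48063 - 1*676 = 147064/48063 - 676 = -32343524/48063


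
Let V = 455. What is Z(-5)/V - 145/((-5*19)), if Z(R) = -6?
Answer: 13081/8645 ≈ 1.5131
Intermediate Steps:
Z(-5)/V - 145/((-5*19)) = -6/455 - 145/((-5*19)) = -6*1/455 - 145/(-95) = -6/455 - 145*(-1/95) = -6/455 + 29/19 = 13081/8645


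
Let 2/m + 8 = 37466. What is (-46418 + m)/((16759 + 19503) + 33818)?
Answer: -869362721/1312528320 ≈ -0.66236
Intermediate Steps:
m = 1/18729 (m = 2/(-8 + 37466) = 2/37458 = 2*(1/37458) = 1/18729 ≈ 5.3393e-5)
(-46418 + m)/((16759 + 19503) + 33818) = (-46418 + 1/18729)/((16759 + 19503) + 33818) = -869362721/(18729*(36262 + 33818)) = -869362721/18729/70080 = -869362721/18729*1/70080 = -869362721/1312528320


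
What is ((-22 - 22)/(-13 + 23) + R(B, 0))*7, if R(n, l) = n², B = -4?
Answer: 406/5 ≈ 81.200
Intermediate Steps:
((-22 - 22)/(-13 + 23) + R(B, 0))*7 = ((-22 - 22)/(-13 + 23) + (-4)²)*7 = (-44/10 + 16)*7 = (-44*⅒ + 16)*7 = (-22/5 + 16)*7 = (58/5)*7 = 406/5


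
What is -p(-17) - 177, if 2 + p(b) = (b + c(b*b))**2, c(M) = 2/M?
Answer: -38734096/83521 ≈ -463.76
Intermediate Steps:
p(b) = -2 + (b + 2/b**2)**2 (p(b) = -2 + (b + 2/((b*b)))**2 = -2 + (b + 2/(b**2))**2 = -2 + (b + 2/b**2)**2)
-p(-17) - 177 = -(-2 + (2 + (-17)**3)**2/(-17)**4) - 177 = -(-2 + (2 - 4913)**2/83521) - 177 = -(-2 + (1/83521)*(-4911)**2) - 177 = -(-2 + (1/83521)*24117921) - 177 = -(-2 + 24117921/83521) - 177 = -1*23950879/83521 - 177 = -23950879/83521 - 177 = -38734096/83521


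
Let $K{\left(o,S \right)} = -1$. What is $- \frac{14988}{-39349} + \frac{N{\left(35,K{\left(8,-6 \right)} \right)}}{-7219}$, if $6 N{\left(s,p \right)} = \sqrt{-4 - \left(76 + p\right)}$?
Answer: $\frac{14988}{39349} - \frac{i \sqrt{79}}{43314} \approx 0.3809 - 0.0002052 i$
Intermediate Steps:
$N{\left(s,p \right)} = \frac{\sqrt{-80 - p}}{6}$ ($N{\left(s,p \right)} = \frac{\sqrt{-4 - \left(76 + p\right)}}{6} = \frac{\sqrt{-80 - p}}{6}$)
$- \frac{14988}{-39349} + \frac{N{\left(35,K{\left(8,-6 \right)} \right)}}{-7219} = - \frac{14988}{-39349} + \frac{\frac{1}{6} \sqrt{-80 - -1}}{-7219} = \left(-14988\right) \left(- \frac{1}{39349}\right) + \frac{\sqrt{-80 + 1}}{6} \left(- \frac{1}{7219}\right) = \frac{14988}{39349} + \frac{\sqrt{-79}}{6} \left(- \frac{1}{7219}\right) = \frac{14988}{39349} + \frac{i \sqrt{79}}{6} \left(- \frac{1}{7219}\right) = \frac{14988}{39349} - \frac{i \sqrt{79}}{43314}$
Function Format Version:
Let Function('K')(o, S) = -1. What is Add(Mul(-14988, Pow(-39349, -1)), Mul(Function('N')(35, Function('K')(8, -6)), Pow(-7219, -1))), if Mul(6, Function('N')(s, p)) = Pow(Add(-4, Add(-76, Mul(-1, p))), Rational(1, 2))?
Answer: Add(Rational(14988, 39349), Mul(Rational(-1, 43314), I, Pow(79, Rational(1, 2)))) ≈ Add(0.38090, Mul(-0.00020520, I))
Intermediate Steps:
Function('N')(s, p) = Mul(Rational(1, 6), Pow(Add(-80, Mul(-1, p)), Rational(1, 2))) (Function('N')(s, p) = Mul(Rational(1, 6), Pow(Add(-4, Add(-76, Mul(-1, p))), Rational(1, 2))) = Mul(Rational(1, 6), Pow(Add(-80, Mul(-1, p)), Rational(1, 2))))
Add(Mul(-14988, Pow(-39349, -1)), Mul(Function('N')(35, Function('K')(8, -6)), Pow(-7219, -1))) = Add(Mul(-14988, Pow(-39349, -1)), Mul(Mul(Rational(1, 6), Pow(Add(-80, Mul(-1, -1)), Rational(1, 2))), Pow(-7219, -1))) = Add(Mul(-14988, Rational(-1, 39349)), Mul(Mul(Rational(1, 6), Pow(Add(-80, 1), Rational(1, 2))), Rational(-1, 7219))) = Add(Rational(14988, 39349), Mul(Mul(Rational(1, 6), Pow(-79, Rational(1, 2))), Rational(-1, 7219))) = Add(Rational(14988, 39349), Mul(Mul(Rational(1, 6), Mul(I, Pow(79, Rational(1, 2)))), Rational(-1, 7219))) = Add(Rational(14988, 39349), Mul(Mul(Rational(1, 6), I, Pow(79, Rational(1, 2))), Rational(-1, 7219))) = Add(Rational(14988, 39349), Mul(Rational(-1, 43314), I, Pow(79, Rational(1, 2))))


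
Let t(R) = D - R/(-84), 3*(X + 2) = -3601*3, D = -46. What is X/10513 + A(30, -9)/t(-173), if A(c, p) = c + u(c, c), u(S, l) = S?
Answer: -67530831/42440981 ≈ -1.5912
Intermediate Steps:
A(c, p) = 2*c (A(c, p) = c + c = 2*c)
X = -3603 (X = -2 + (-3601*3)/3 = -2 + (⅓)*(-10803) = -2 - 3601 = -3603)
t(R) = -46 + R/84 (t(R) = -46 - R/(-84) = -46 - R*(-1)/84 = -46 - (-1)*R/84 = -46 + R/84)
X/10513 + A(30, -9)/t(-173) = -3603/10513 + (2*30)/(-46 + (1/84)*(-173)) = -3603*1/10513 + 60/(-46 - 173/84) = -3603/10513 + 60/(-4037/84) = -3603/10513 + 60*(-84/4037) = -3603/10513 - 5040/4037 = -67530831/42440981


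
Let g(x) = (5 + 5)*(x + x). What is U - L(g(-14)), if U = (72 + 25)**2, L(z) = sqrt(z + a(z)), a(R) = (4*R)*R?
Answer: 9409 - 2*sqrt(78330) ≈ 8849.3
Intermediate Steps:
a(R) = 4*R**2
g(x) = 20*x (g(x) = 10*(2*x) = 20*x)
L(z) = sqrt(z + 4*z**2)
U = 9409 (U = 97**2 = 9409)
U - L(g(-14)) = 9409 - sqrt((20*(-14))*(1 + 4*(20*(-14)))) = 9409 - sqrt(-280*(1 + 4*(-280))) = 9409 - sqrt(-280*(1 - 1120)) = 9409 - sqrt(-280*(-1119)) = 9409 - sqrt(313320) = 9409 - 2*sqrt(78330)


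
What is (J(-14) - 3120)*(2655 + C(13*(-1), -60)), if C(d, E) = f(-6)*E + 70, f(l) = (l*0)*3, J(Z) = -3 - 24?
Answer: -8575575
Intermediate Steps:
J(Z) = -27
f(l) = 0 (f(l) = 0*3 = 0)
C(d, E) = 70 (C(d, E) = 0*E + 70 = 0 + 70 = 70)
(J(-14) - 3120)*(2655 + C(13*(-1), -60)) = (-27 - 3120)*(2655 + 70) = -3147*2725 = -8575575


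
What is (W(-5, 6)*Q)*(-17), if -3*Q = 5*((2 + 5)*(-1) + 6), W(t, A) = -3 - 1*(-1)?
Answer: 170/3 ≈ 56.667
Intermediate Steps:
W(t, A) = -2 (W(t, A) = -3 + 1 = -2)
Q = 5/3 (Q = -5*((2 + 5)*(-1) + 6)/3 = -5*(7*(-1) + 6)/3 = -5*(-7 + 6)/3 = -5*(-1)/3 = -⅓*(-5) = 5/3 ≈ 1.6667)
(W(-5, 6)*Q)*(-17) = -2*5/3*(-17) = -10/3*(-17) = 170/3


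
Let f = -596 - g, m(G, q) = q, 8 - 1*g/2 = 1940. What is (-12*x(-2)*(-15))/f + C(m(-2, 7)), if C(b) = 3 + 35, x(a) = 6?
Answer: 31316/817 ≈ 38.330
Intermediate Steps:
g = -3864 (g = 16 - 2*1940 = 16 - 3880 = -3864)
f = 3268 (f = -596 - 1*(-3864) = -596 + 3864 = 3268)
C(b) = 38
(-12*x(-2)*(-15))/f + C(m(-2, 7)) = (-12*6*(-15))/3268 + 38 = -72*(-15)*(1/3268) + 38 = 1080*(1/3268) + 38 = 270/817 + 38 = 31316/817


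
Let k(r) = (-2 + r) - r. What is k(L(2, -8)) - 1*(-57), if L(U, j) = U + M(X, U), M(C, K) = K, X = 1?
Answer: 55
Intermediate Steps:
L(U, j) = 2*U (L(U, j) = U + U = 2*U)
k(r) = -2
k(L(2, -8)) - 1*(-57) = -2 - 1*(-57) = -2 + 57 = 55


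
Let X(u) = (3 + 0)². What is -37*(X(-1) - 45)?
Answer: 1332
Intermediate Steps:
X(u) = 9 (X(u) = 3² = 9)
-37*(X(-1) - 45) = -37*(9 - 45) = -37*(-36) = 1332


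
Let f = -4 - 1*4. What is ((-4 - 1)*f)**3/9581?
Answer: 64000/9581 ≈ 6.6799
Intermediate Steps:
f = -8 (f = -4 - 4 = -8)
((-4 - 1)*f)**3/9581 = ((-4 - 1)*(-8))**3/9581 = (-5*(-8))**3*(1/9581) = 40**3*(1/9581) = 64000*(1/9581) = 64000/9581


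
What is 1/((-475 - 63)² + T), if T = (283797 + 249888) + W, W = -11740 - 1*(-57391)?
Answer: 1/868780 ≈ 1.1510e-6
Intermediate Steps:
W = 45651 (W = -11740 + 57391 = 45651)
T = 579336 (T = (283797 + 249888) + 45651 = 533685 + 45651 = 579336)
1/((-475 - 63)² + T) = 1/((-475 - 63)² + 579336) = 1/((-538)² + 579336) = 1/(289444 + 579336) = 1/868780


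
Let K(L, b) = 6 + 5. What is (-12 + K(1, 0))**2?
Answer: 1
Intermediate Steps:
K(L, b) = 11
(-12 + K(1, 0))**2 = (-12 + 11)**2 = (-1)**2 = 1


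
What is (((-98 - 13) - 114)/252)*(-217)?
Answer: 775/4 ≈ 193.75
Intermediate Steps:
(((-98 - 13) - 114)/252)*(-217) = ((-111 - 114)*(1/252))*(-217) = -225*1/252*(-217) = -25/28*(-217) = 775/4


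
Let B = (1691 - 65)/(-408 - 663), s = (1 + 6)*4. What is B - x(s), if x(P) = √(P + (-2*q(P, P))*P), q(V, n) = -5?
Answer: -542/357 - 2*√77 ≈ -19.068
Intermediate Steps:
s = 28 (s = 7*4 = 28)
B = -542/357 (B = 1626/(-1071) = 1626*(-1/1071) = -542/357 ≈ -1.5182)
x(P) = √11*√P (x(P) = √(P + (-2*(-5))*P) = √(P + 10*P) = √(11*P) = √11*√P)
B - x(s) = -542/357 - √11*√28 = -542/357 - √11*2*√7 = -542/357 - 2*√77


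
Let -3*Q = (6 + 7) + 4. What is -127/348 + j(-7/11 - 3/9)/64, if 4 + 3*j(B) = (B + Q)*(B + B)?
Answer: -161059/505296 ≈ -0.31874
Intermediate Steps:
Q = -17/3 (Q = -((6 + 7) + 4)/3 = -(13 + 4)/3 = -⅓*17 = -17/3 ≈ -5.6667)
j(B) = -4/3 + 2*B*(-17/3 + B)/3 (j(B) = -4/3 + ((B - 17/3)*(B + B))/3 = -4/3 + ((-17/3 + B)*(2*B))/3 = -4/3 + (2*B*(-17/3 + B))/3 = -4/3 + 2*B*(-17/3 + B)/3)
-127/348 + j(-7/11 - 3/9)/64 = -127/348 + (-4/3 - 34*(-7/11 - 3/9)/9 + 2*(-7/11 - 3/9)²/3)/64 = -127*1/348 + (-4/3 - 34*(-7*1/11 - 3*⅑)/9 + 2*(-7*1/11 - 3*⅑)²/3)*(1/64) = -127/348 + (-4/3 - 34*(-7/11 - ⅓)/9 + 2*(-7/11 - ⅓)²/3)*(1/64) = -127/348 + (-4/3 - 34/9*(-32/33) + 2*(-32/33)²/3)*(1/64) = -127/348 + (-4/3 + 1088/297 + (⅔)*(1024/1089))*(1/64) = -127/348 + (-4/3 + 1088/297 + 2048/3267)*(1/64) = -127/348 + (3220/1089)*(1/64) = -127/348 + 805/17424 = -161059/505296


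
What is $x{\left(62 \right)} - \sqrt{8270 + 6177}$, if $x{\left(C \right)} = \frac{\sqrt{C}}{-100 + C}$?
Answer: $- \sqrt{14447} - \frac{\sqrt{62}}{38} \approx -120.4$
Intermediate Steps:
$x{\left(C \right)} = \frac{\sqrt{C}}{-100 + C}$
$x{\left(62 \right)} - \sqrt{8270 + 6177} = \frac{\sqrt{62}}{-100 + 62} - \sqrt{8270 + 6177} = \frac{\sqrt{62}}{-38} - \sqrt{14447} = \sqrt{62} \left(- \frac{1}{38}\right) - \sqrt{14447} = - \frac{\sqrt{62}}{38} - \sqrt{14447} = - \sqrt{14447} - \frac{\sqrt{62}}{38}$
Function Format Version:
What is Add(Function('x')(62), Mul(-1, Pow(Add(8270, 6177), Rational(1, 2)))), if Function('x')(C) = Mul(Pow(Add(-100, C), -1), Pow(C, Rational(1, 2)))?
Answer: Add(Mul(-1, Pow(14447, Rational(1, 2))), Mul(Rational(-1, 38), Pow(62, Rational(1, 2)))) ≈ -120.40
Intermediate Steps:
Function('x')(C) = Mul(Pow(C, Rational(1, 2)), Pow(Add(-100, C), -1))
Add(Function('x')(62), Mul(-1, Pow(Add(8270, 6177), Rational(1, 2)))) = Add(Mul(Pow(62, Rational(1, 2)), Pow(Add(-100, 62), -1)), Mul(-1, Pow(Add(8270, 6177), Rational(1, 2)))) = Add(Mul(Pow(62, Rational(1, 2)), Pow(-38, -1)), Mul(-1, Pow(14447, Rational(1, 2)))) = Add(Mul(Pow(62, Rational(1, 2)), Rational(-1, 38)), Mul(-1, Pow(14447, Rational(1, 2)))) = Add(Mul(Rational(-1, 38), Pow(62, Rational(1, 2))), Mul(-1, Pow(14447, Rational(1, 2)))) = Add(Mul(-1, Pow(14447, Rational(1, 2))), Mul(Rational(-1, 38), Pow(62, Rational(1, 2))))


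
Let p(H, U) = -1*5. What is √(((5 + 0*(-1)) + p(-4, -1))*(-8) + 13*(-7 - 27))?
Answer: I*√442 ≈ 21.024*I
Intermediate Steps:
p(H, U) = -5
√(((5 + 0*(-1)) + p(-4, -1))*(-8) + 13*(-7 - 27)) = √(((5 + 0*(-1)) - 5)*(-8) + 13*(-7 - 27)) = √(((5 + 0) - 5)*(-8) + 13*(-34)) = √((5 - 5)*(-8) - 442) = √(0*(-8) - 442) = √(0 - 442) = √(-442) = I*√442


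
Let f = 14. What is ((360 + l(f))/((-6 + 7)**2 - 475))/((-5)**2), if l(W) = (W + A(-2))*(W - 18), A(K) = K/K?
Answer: -2/79 ≈ -0.025316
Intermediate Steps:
A(K) = 1
l(W) = (1 + W)*(-18 + W) (l(W) = (W + 1)*(W - 18) = (1 + W)*(-18 + W))
((360 + l(f))/((-6 + 7)**2 - 475))/((-5)**2) = ((360 + (-18 + 14**2 - 17*14))/((-6 + 7)**2 - 475))/((-5)**2) = ((360 + (-18 + 196 - 238))/(1**2 - 475))/25 = ((360 - 60)/(1 - 475))*(1/25) = (300/(-474))*(1/25) = (300*(-1/474))*(1/25) = -50/79*1/25 = -2/79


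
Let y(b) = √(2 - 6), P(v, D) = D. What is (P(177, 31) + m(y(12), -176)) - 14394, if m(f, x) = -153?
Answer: -14516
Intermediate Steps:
y(b) = 2*I (y(b) = √(-4) = 2*I)
(P(177, 31) + m(y(12), -176)) - 14394 = (31 - 153) - 14394 = -122 - 14394 = -14516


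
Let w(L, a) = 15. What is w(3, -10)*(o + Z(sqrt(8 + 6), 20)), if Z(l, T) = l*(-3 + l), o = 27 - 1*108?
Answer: -1005 - 45*sqrt(14) ≈ -1173.4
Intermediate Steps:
o = -81 (o = 27 - 108 = -81)
w(3, -10)*(o + Z(sqrt(8 + 6), 20)) = 15*(-81 + sqrt(8 + 6)*(-3 + sqrt(8 + 6))) = 15*(-81 + sqrt(14)*(-3 + sqrt(14))) = -1215 + 15*sqrt(14)*(-3 + sqrt(14))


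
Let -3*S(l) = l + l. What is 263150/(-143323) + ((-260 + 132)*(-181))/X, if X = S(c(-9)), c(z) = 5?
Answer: -4982076646/716615 ≈ -6952.2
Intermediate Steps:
S(l) = -2*l/3 (S(l) = -(l + l)/3 = -2*l/3)
X = -10/3 (X = -2/3*5 = -10/3 ≈ -3.3333)
263150/(-143323) + ((-260 + 132)*(-181))/X = 263150/(-143323) + ((-260 + 132)*(-181))/(-10/3) = 263150*(-1/143323) - 128*(-181)*(-3/10) = -263150/143323 + 23168*(-3/10) = -263150/143323 - 34752/5 = -4982076646/716615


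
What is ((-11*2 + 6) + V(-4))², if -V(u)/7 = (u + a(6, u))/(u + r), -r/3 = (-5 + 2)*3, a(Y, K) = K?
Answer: 97344/529 ≈ 184.02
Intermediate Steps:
r = 27 (r = -3*(-5 + 2)*3 = -(-9)*3 = -3*(-9) = 27)
V(u) = -14*u/(27 + u) (V(u) = -7*(u + u)/(u + 27) = -7*2*u/(27 + u) = -14*u/(27 + u))
((-11*2 + 6) + V(-4))² = ((-11*2 + 6) - 14*(-4)/(27 - 4))² = ((-22 + 6) - 14*(-4)/23)² = (-16 - 14*(-4)*1/23)² = (-16 + 56/23)² = (-312/23)² = 97344/529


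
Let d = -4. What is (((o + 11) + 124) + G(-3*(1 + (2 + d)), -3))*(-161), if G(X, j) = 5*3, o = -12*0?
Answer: -24150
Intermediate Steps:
o = 0
G(X, j) = 15
(((o + 11) + 124) + G(-3*(1 + (2 + d)), -3))*(-161) = (((0 + 11) + 124) + 15)*(-161) = ((11 + 124) + 15)*(-161) = (135 + 15)*(-161) = 150*(-161) = -24150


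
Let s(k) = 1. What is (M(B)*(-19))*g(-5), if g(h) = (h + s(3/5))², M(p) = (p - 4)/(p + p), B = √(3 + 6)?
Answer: 152/3 ≈ 50.667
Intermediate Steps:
B = 3 (B = √9 = 3)
M(p) = (-4 + p)/(2*p) (M(p) = (-4 + p)/((2*p)) = (-4 + p)*(1/(2*p)) = (-4 + p)/(2*p))
g(h) = (1 + h)² (g(h) = (h + 1)² = (1 + h)²)
(M(B)*(-19))*g(-5) = (((½)*(-4 + 3)/3)*(-19))*(1 - 5)² = (((½)*(⅓)*(-1))*(-19))*(-4)² = -⅙*(-19)*16 = (19/6)*16 = 152/3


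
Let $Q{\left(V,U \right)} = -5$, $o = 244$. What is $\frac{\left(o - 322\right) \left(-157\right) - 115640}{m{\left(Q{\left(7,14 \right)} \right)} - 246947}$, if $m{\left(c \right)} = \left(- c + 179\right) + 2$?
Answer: $\frac{103394}{246761} \approx 0.419$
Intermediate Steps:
$m{\left(c \right)} = 181 - c$ ($m{\left(c \right)} = \left(179 - c\right) + 2 = 181 - c$)
$\frac{\left(o - 322\right) \left(-157\right) - 115640}{m{\left(Q{\left(7,14 \right)} \right)} - 246947} = \frac{\left(244 - 322\right) \left(-157\right) - 115640}{\left(181 - -5\right) - 246947} = \frac{\left(-78\right) \left(-157\right) - 115640}{\left(181 + 5\right) - 246947} = \frac{12246 - 115640}{186 - 246947} = - \frac{103394}{-246761} = \left(-103394\right) \left(- \frac{1}{246761}\right) = \frac{103394}{246761}$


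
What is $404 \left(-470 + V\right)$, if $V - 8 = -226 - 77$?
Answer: $-309060$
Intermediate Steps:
$V = -295$ ($V = 8 - 303 = -295$)
$404 \left(-470 + V\right) = 404 \left(-470 - 295\right) = 404 \left(-765\right) = -309060$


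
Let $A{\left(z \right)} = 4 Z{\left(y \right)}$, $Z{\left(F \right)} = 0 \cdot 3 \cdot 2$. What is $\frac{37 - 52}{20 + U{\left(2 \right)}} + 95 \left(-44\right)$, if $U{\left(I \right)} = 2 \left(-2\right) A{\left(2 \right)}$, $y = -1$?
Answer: $- \frac{16723}{4} \approx -4180.8$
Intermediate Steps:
$Z{\left(F \right)} = 0$ ($Z{\left(F \right)} = 0 \cdot 2 = 0$)
$A{\left(z \right)} = 0$ ($A{\left(z \right)} = 4 \cdot 0 = 0$)
$U{\left(I \right)} = 0$ ($U{\left(I \right)} = 2 \left(-2\right) 0 = \left(-4\right) 0 = 0$)
$\frac{37 - 52}{20 + U{\left(2 \right)}} + 95 \left(-44\right) = \frac{37 - 52}{20 + 0} + 95 \left(-44\right) = - \frac{15}{20} - 4180 = \left(-15\right) \frac{1}{20} - 4180 = - \frac{3}{4} - 4180 = - \frac{16723}{4}$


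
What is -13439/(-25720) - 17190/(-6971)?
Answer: 535810069/179294120 ≈ 2.9884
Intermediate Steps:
-13439/(-25720) - 17190/(-6971) = -13439*(-1/25720) - 17190*(-1/6971) = 13439/25720 + 17190/6971 = 535810069/179294120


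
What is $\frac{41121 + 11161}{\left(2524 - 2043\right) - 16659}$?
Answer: $- \frac{26141}{8089} \approx -3.2317$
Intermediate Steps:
$\frac{41121 + 11161}{\left(2524 - 2043\right) - 16659} = \frac{52282}{\left(2524 - 2043\right) - 16659} = \frac{52282}{481 - 16659} = \frac{52282}{-16178} = 52282 \left(- \frac{1}{16178}\right) = - \frac{26141}{8089}$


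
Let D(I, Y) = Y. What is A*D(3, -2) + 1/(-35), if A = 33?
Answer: -2311/35 ≈ -66.029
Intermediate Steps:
A*D(3, -2) + 1/(-35) = 33*(-2) + 1/(-35) = -66 - 1/35 = -2311/35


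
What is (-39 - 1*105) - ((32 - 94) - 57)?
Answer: -25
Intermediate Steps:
(-39 - 1*105) - ((32 - 94) - 57) = (-39 - 105) - (-62 - 57) = -144 - 1*(-119) = -144 + 119 = -25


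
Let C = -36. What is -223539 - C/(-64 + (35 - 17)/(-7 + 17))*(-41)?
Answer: -69513249/311 ≈ -2.2352e+5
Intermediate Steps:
-223539 - C/(-64 + (35 - 17)/(-7 + 17))*(-41) = -223539 - (-36/(-64 + (35 - 17)/(-7 + 17)))*(-41) = -223539 - (-36/(-64 + 18/10))*(-41) = -223539 - (-36/(-64 + 18*(1/10)))*(-41) = -223539 - (-36/(-64 + 9/5))*(-41) = -223539 - (-36/(-311/5))*(-41) = -223539 - (-36*(-5/311))*(-41) = -223539 - 180*(-41)/311 = -223539 - 1*(-7380/311) = -223539 + 7380/311 = -69513249/311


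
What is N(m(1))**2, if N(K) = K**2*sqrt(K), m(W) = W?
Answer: 1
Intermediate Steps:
N(K) = K**(5/2)
N(m(1))**2 = (1**(5/2))**2 = 1**2 = 1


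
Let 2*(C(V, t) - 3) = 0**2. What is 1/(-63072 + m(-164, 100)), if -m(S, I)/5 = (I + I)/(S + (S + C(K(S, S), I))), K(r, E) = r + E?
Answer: -13/819896 ≈ -1.5856e-5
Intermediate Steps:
K(r, E) = E + r
C(V, t) = 3 (C(V, t) = 3 + (1/2)*0**2 = 3 + (1/2)*0 = 3 + 0 = 3)
m(S, I) = -10*I/(3 + 2*S) (m(S, I) = -5*(I + I)/(S + (S + 3)) = -5*2*I/(S + (3 + S)) = -5*2*I/(3 + 2*S) = -10*I/(3 + 2*S))
1/(-63072 + m(-164, 100)) = 1/(-63072 - 10*100/(3 + 2*(-164))) = 1/(-63072 - 10*100/(3 - 328)) = 1/(-63072 - 10*100/(-325)) = 1/(-63072 - 10*100*(-1/325)) = 1/(-63072 + 40/13) = 1/(-819896/13) = -13/819896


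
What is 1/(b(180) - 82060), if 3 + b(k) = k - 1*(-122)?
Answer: -1/81761 ≈ -1.2231e-5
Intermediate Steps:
b(k) = 119 + k (b(k) = -3 + (k - 1*(-122)) = -3 + (k + 122) = -3 + (122 + k) = 119 + k)
1/(b(180) - 82060) = 1/((119 + 180) - 82060) = 1/(299 - 82060) = 1/(-81761) = -1/81761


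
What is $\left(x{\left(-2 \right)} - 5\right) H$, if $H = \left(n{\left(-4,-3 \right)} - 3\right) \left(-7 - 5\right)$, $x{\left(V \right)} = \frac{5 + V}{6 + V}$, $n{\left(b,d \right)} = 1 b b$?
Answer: $663$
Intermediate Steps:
$n{\left(b,d \right)} = b^{2}$ ($n{\left(b,d \right)} = b b = b^{2}$)
$x{\left(V \right)} = \frac{5 + V}{6 + V}$
$H = -156$ ($H = \left(\left(-4\right)^{2} - 3\right) \left(-7 - 5\right) = \left(16 - 3\right) \left(-12\right) = 13 \left(-12\right) = -156$)
$\left(x{\left(-2 \right)} - 5\right) H = \left(\frac{5 - 2}{6 - 2} - 5\right) \left(-156\right) = \left(\frac{1}{4} \cdot 3 - 5\right) \left(-156\right) = \left(\frac{3}{4} - 5\right) \left(-156\right) = \left(- \frac{17}{4}\right) \left(-156\right) = 663$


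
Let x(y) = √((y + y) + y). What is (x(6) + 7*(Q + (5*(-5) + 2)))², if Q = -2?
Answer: 30643 - 1050*√2 ≈ 29158.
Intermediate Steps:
x(y) = √3*√y (x(y) = √(2*y + y) = √(3*y) = √3*√y)
(x(6) + 7*(Q + (5*(-5) + 2)))² = (√3*√6 + 7*(-2 + (5*(-5) + 2)))² = (3*√2 + 7*(-2 + (-25 + 2)))² = (3*√2 + 7*(-2 - 23))² = (3*√2 + 7*(-25))² = (3*√2 - 175)² = (-175 + 3*√2)²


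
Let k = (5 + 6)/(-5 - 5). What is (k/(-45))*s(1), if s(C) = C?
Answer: 11/450 ≈ 0.024444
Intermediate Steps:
k = -11/10 (k = 11/(-10) = 11*(-⅒) = -11/10 ≈ -1.1000)
(k/(-45))*s(1) = -11/10/(-45)*1 = -11/10*(-1/45)*1 = (11/450)*1 = 11/450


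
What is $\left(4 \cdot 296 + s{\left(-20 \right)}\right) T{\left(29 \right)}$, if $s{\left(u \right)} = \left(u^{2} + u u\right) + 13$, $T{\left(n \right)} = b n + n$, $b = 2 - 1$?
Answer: $115826$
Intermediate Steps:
$b = 1$
$T{\left(n \right)} = 2 n$ ($T{\left(n \right)} = 1 n + n = n + n = 2 n$)
$s{\left(u \right)} = 13 + 2 u^{2}$ ($s{\left(u \right)} = \left(u^{2} + u^{2}\right) + 13 = 2 u^{2} + 13 = 13 + 2 u^{2}$)
$\left(4 \cdot 296 + s{\left(-20 \right)}\right) T{\left(29 \right)} = \left(4 \cdot 296 + \left(13 + 2 \left(-20\right)^{2}\right)\right) 2 \cdot 29 = \left(1184 + \left(13 + 2 \cdot 400\right)\right) 58 = \left(1184 + \left(13 + 800\right)\right) 58 = \left(1184 + 813\right) 58 = 1997 \cdot 58 = 115826$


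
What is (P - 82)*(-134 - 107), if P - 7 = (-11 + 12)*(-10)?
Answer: 20485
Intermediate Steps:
P = -3 (P = 7 + (-11 + 12)*(-10) = 7 + 1*(-10) = 7 - 10 = -3)
(P - 82)*(-134 - 107) = (-3 - 82)*(-134 - 107) = -85*(-241) = 20485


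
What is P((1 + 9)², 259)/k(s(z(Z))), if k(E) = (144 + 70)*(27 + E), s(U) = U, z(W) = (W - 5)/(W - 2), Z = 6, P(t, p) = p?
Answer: 518/11663 ≈ 0.044414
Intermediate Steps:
z(W) = (-5 + W)/(-2 + W)
k(E) = 5778 + 214*E (k(E) = 214*(27 + E) = 5778 + 214*E)
P((1 + 9)², 259)/k(s(z(Z))) = 259/(5778 + 214*((-5 + 6)/(-2 + 6))) = 259/(5778 + 214*(1/4)) = 259/(5778 + 214*((¼)*1)) = 259/(5778 + 214*(¼)) = 259/(5778 + 107/2) = 259/(11663/2) = 259*(2/11663) = 518/11663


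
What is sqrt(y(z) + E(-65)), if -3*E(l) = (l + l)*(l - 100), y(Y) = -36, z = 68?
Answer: I*sqrt(7186) ≈ 84.77*I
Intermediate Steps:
E(l) = -2*l*(-100 + l)/3 (E(l) = -(l + l)*(l - 100)/3 = -2*l*(-100 + l)/3)
sqrt(y(z) + E(-65)) = sqrt(-36 + (2/3)*(-65)*(100 - 1*(-65))) = sqrt(-36 + (2/3)*(-65)*(100 + 65)) = sqrt(-36 + (2/3)*(-65)*165) = sqrt(-36 - 7150) = sqrt(-7186) = I*sqrt(7186)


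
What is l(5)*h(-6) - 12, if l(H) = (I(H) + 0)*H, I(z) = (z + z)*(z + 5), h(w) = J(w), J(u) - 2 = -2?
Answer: -12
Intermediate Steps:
J(u) = 0 (J(u) = 2 - 2 = 0)
h(w) = 0
I(z) = 2*z*(5 + z) (I(z) = (2*z)*(5 + z) = 2*z*(5 + z))
l(H) = 2*H²*(5 + H) (l(H) = (2*H*(5 + H) + 0)*H = (2*H*(5 + H))*H = 2*H²*(5 + H))
l(5)*h(-6) - 12 = (2*5²*(5 + 5))*0 - 12 = (2*25*10)*0 - 12 = 500*0 - 12 = 0 - 12 = -12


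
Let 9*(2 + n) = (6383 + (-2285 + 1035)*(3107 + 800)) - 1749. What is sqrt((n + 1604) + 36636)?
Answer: I*sqrt(503886) ≈ 709.85*I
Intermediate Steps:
n = -542126 (n = -2 + ((6383 + (-2285 + 1035)*(3107 + 800)) - 1749)/9 = -2 + ((6383 - 1250*3907) - 1749)/9 = -2 + ((6383 - 4883750) - 1749)/9 = -2 + (-4877367 - 1749)/9 = -2 + (1/9)*(-4879116) = -2 - 542124 = -542126)
sqrt((n + 1604) + 36636) = sqrt((-542126 + 1604) + 36636) = sqrt(-540522 + 36636) = sqrt(-503886) = I*sqrt(503886)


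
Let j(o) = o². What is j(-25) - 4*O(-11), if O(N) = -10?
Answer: 665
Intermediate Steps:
j(-25) - 4*O(-11) = (-25)² - 4*(-10) = 625 + 40 = 665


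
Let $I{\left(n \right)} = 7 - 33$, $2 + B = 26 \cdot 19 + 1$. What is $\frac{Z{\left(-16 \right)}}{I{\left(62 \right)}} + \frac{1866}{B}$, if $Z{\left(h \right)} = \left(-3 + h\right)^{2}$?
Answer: $- \frac{129457}{12818} \approx -10.1$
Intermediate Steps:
$B = 493$ ($B = -2 + \left(26 \cdot 19 + 1\right) = -2 + \left(494 + 1\right) = -2 + 495 = 493$)
$I{\left(n \right)} = -26$ ($I{\left(n \right)} = 7 - 33 = -26$)
$\frac{Z{\left(-16 \right)}}{I{\left(62 \right)}} + \frac{1866}{B} = \frac{\left(-3 - 16\right)^{2}}{-26} + \frac{1866}{493} = \left(-19\right)^{2} \left(- \frac{1}{26}\right) + 1866 \cdot \frac{1}{493} = 361 \left(- \frac{1}{26}\right) + \frac{1866}{493} = - \frac{361}{26} + \frac{1866}{493} = - \frac{129457}{12818}$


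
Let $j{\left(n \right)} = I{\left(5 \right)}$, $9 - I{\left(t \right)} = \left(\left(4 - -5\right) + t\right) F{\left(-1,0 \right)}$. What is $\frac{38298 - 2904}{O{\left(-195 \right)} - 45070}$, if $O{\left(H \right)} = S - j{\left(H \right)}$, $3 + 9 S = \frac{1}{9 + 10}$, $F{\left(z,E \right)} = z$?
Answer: $- \frac{6052374}{7710959} \approx -0.78491$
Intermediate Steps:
$I{\left(t \right)} = 18 + t$ ($I{\left(t \right)} = 9 - \left(\left(4 - -5\right) + t\right) \left(-1\right) = 9 - \left(\left(4 + 5\right) + t\right) \left(-1\right) = 9 - \left(9 + t\right) \left(-1\right) = 9 - \left(-9 - t\right) = 9 + \left(9 + t\right) = 18 + t$)
$j{\left(n \right)} = 23$ ($j{\left(n \right)} = 18 + 5 = 23$)
$S = - \frac{56}{171}$ ($S = - \frac{1}{3} + \frac{1}{9 \left(9 + 10\right)} = - \frac{1}{3} + \frac{1}{9 \cdot 19} = - \frac{1}{3} + \frac{1}{9} \cdot \frac{1}{19} = - \frac{1}{3} + \frac{1}{171} = - \frac{56}{171} \approx -0.32749$)
$O{\left(H \right)} = - \frac{3989}{171}$ ($O{\left(H \right)} = - \frac{56}{171} - 23 = - \frac{3989}{171}$)
$\frac{38298 - 2904}{O{\left(-195 \right)} - 45070} = \frac{38298 - 2904}{- \frac{3989}{171} - 45070} = \frac{35394}{- \frac{7710959}{171}} = 35394 \left(- \frac{171}{7710959}\right) = - \frac{6052374}{7710959}$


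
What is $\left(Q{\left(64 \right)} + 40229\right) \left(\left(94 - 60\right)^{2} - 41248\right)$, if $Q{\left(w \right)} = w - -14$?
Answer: $-1615988244$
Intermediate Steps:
$Q{\left(w \right)} = 14 + w$ ($Q{\left(w \right)} = w + 14 = 14 + w$)
$\left(Q{\left(64 \right)} + 40229\right) \left(\left(94 - 60\right)^{2} - 41248\right) = \left(\left(14 + 64\right) + 40229\right) \left(\left(94 - 60\right)^{2} - 41248\right) = \left(78 + 40229\right) \left(34^{2} - 41248\right) = 40307 \left(1156 - 41248\right) = 40307 \left(-40092\right) = -1615988244$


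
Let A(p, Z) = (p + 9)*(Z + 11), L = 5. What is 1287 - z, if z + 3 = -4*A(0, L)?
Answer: 1866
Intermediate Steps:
A(p, Z) = (9 + p)*(11 + Z)
z = -579 (z = -3 - 4*(99 + 9*5 + 11*0 + 5*0) = -3 - 4*(99 + 45 + 0 + 0) = -3 - 4*144 = -3 - 576 = -579)
1287 - z = 1287 - 1*(-579) = 1287 + 579 = 1866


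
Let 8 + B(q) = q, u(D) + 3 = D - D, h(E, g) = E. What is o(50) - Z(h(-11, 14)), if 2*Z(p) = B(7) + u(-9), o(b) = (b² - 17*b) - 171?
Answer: 1481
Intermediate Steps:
u(D) = -3 (u(D) = -3 + (D - D) = -3 + 0 = -3)
o(b) = -171 + b² - 17*b
B(q) = -8 + q
Z(p) = -2 (Z(p) = ((-8 + 7) - 3)/2 = (-1 - 3)/2 = (½)*(-4) = -2)
o(50) - Z(h(-11, 14)) = (-171 + 50² - 17*50) - 1*(-2) = (-171 + 2500 - 850) + 2 = 1479 + 2 = 1481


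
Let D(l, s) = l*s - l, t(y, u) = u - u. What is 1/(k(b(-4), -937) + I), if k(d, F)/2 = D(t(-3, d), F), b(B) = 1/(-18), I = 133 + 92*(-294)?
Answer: -1/26915 ≈ -3.7154e-5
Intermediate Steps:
t(y, u) = 0
I = -26915 (I = 133 - 27048 = -26915)
b(B) = -1/18
D(l, s) = -l + l*s
k(d, F) = 0 (k(d, F) = 2*(0*(-1 + F)) = 2*0 = 0)
1/(k(b(-4), -937) + I) = 1/(0 - 26915) = 1/(-26915) = -1/26915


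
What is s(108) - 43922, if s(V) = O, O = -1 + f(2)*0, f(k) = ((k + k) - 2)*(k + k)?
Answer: -43923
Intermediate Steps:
f(k) = 2*k*(-2 + 2*k) (f(k) = (2*k - 2)*(2*k) = (-2 + 2*k)*(2*k) = 2*k*(-2 + 2*k))
O = -1 (O = -1 + (4*2*(-1 + 2))*0 = -1 + (4*2*1)*0 = -1 + 8*0 = -1 + 0 = -1)
s(V) = -1
s(108) - 43922 = -1 - 43922 = -43923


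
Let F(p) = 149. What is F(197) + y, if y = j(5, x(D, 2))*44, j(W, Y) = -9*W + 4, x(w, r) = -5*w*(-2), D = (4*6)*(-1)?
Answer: -1655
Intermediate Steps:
D = -24 (D = 24*(-1) = -24)
x(w, r) = 10*w
j(W, Y) = 4 - 9*W
y = -1804 (y = (4 - 9*5)*44 = (4 - 45)*44 = -41*44 = -1804)
F(197) + y = 149 - 1804 = -1655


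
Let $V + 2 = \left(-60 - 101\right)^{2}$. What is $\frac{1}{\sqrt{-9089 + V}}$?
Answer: $\frac{\sqrt{1870}}{5610} \approx 0.0077083$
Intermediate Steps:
$V = 25919$ ($V = -2 + \left(-60 - 101\right)^{2} = -2 + \left(-161\right)^{2} = -2 + 25921 = 25919$)
$\frac{1}{\sqrt{-9089 + V}} = \frac{1}{\sqrt{-9089 + 25919}} = \frac{1}{\sqrt{16830}} = \frac{1}{3 \sqrt{1870}} = \frac{\sqrt{1870}}{5610}$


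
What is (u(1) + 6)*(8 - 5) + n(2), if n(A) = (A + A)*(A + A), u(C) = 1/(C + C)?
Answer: 71/2 ≈ 35.500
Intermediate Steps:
u(C) = 1/(2*C)
n(A) = 4*A**2 (n(A) = (2*A)*(2*A) = 4*A**2)
(u(1) + 6)*(8 - 5) + n(2) = ((1/2)/1 + 6)*(8 - 5) + 4*2**2 = ((1/2)*1 + 6)*3 + 4*4 = (1/2 + 6)*3 + 16 = (13/2)*3 + 16 = 39/2 + 16 = 71/2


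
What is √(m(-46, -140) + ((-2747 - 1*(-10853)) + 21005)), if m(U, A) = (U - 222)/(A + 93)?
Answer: √64318795/47 ≈ 170.64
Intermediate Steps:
m(U, A) = (-222 + U)/(93 + A)
√(m(-46, -140) + ((-2747 - 1*(-10853)) + 21005)) = √((-222 - 46)/(93 - 140) + ((-2747 - 1*(-10853)) + 21005)) = √(-268/(-47) + ((-2747 + 10853) + 21005)) = √(-1/47*(-268) + (8106 + 21005)) = √(268/47 + 29111) = √(1368485/47) = √64318795/47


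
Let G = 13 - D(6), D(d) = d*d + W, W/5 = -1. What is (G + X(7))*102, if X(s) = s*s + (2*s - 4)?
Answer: 4182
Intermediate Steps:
W = -5 (W = 5*(-1) = -5)
D(d) = -5 + d**2 (D(d) = d*d - 5 = d**2 - 5 = -5 + d**2)
G = -18 (G = 13 - (-5 + 6**2) = 13 - (-5 + 36) = 13 - 1*31 = 13 - 31 = -18)
X(s) = -4 + s**2 + 2*s (X(s) = s**2 + (-4 + 2*s) = -4 + s**2 + 2*s)
(G + X(7))*102 = (-18 + (-4 + 7**2 + 2*7))*102 = (-18 + (-4 + 49 + 14))*102 = (-18 + 59)*102 = 41*102 = 4182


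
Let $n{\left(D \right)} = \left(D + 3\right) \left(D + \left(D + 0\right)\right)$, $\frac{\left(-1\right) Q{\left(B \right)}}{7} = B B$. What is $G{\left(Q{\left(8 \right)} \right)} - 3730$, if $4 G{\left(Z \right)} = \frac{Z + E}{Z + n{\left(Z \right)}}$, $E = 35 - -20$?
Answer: $- \frac{5942218633}{1593088} \approx -3730.0$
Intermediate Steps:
$Q{\left(B \right)} = - 7 B^{2}$ ($Q{\left(B \right)} = - 7 B B = - 7 B^{2}$)
$E = 55$ ($E = 35 + 20 = 55$)
$n{\left(D \right)} = 2 D \left(3 + D\right)$ ($n{\left(D \right)} = \left(3 + D\right) \left(D + D\right) = \left(3 + D\right) 2 D = 2 D \left(3 + D\right)$)
$G{\left(Z \right)} = \frac{55 + Z}{4 \left(Z + 2 Z \left(3 + Z\right)\right)}$ ($G{\left(Z \right)} = \frac{\left(Z + 55\right) \frac{1}{Z + 2 Z \left(3 + Z\right)}}{4} = \frac{\left(55 + Z\right) \frac{1}{Z + 2 Z \left(3 + Z\right)}}{4} = \frac{\frac{1}{Z + 2 Z \left(3 + Z\right)} \left(55 + Z\right)}{4} = \frac{55 + Z}{4 \left(Z + 2 Z \left(3 + Z\right)\right)}$)
$G{\left(Q{\left(8 \right)} \right)} - 3730 = \frac{55 - 7 \cdot 8^{2}}{4 \left(- 7 \cdot 8^{2}\right) \left(7 + 2 \left(- 7 \cdot 8^{2}\right)\right)} - 3730 = \frac{55 - 448}{4 \left(\left(-7\right) 64\right) \left(7 + 2 \left(\left(-7\right) 64\right)\right)} - 3730 = \frac{55 - 448}{4 \left(-448\right) \left(7 + 2 \left(-448\right)\right)} - 3730 = \frac{1}{4} \left(- \frac{1}{448}\right) \frac{1}{7 - 896} \left(-393\right) - 3730 = \frac{1}{4} \left(- \frac{1}{448}\right) \frac{1}{-889} \left(-393\right) - 3730 = \frac{1}{4} \left(- \frac{1}{448}\right) \left(- \frac{1}{889}\right) \left(-393\right) - 3730 = - \frac{393}{1593088} - 3730 = - \frac{5942218633}{1593088}$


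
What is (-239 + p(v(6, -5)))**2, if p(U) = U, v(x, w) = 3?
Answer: 55696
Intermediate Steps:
(-239 + p(v(6, -5)))**2 = (-239 + 3)**2 = (-236)**2 = 55696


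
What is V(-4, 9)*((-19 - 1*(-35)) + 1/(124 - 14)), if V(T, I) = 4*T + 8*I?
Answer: 49308/55 ≈ 896.51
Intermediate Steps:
V(-4, 9)*((-19 - 1*(-35)) + 1/(124 - 14)) = (4*(-4) + 8*9)*((-19 - 1*(-35)) + 1/(124 - 14)) = (-16 + 72)*((-19 + 35) + 1/110) = 56*(16 + 1/110) = 56*(1761/110) = 49308/55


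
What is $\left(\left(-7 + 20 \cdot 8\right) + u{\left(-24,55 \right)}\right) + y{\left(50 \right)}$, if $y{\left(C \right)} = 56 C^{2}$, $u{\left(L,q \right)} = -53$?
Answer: $140100$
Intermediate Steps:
$\left(\left(-7 + 20 \cdot 8\right) + u{\left(-24,55 \right)}\right) + y{\left(50 \right)} = \left(\left(-7 + 20 \cdot 8\right) - 53\right) + 56 \cdot 50^{2} = \left(\left(-7 + 160\right) - 53\right) + 56 \cdot 2500 = \left(153 - 53\right) + 140000 = 100 + 140000 = 140100$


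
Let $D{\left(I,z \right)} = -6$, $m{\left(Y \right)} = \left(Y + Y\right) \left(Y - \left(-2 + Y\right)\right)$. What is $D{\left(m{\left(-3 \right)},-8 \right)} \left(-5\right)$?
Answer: $30$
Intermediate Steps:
$m{\left(Y \right)} = 4 Y$ ($m{\left(Y \right)} = 2 Y 2 = 4 Y$)
$D{\left(m{\left(-3 \right)},-8 \right)} \left(-5\right) = \left(-6\right) \left(-5\right) = 30$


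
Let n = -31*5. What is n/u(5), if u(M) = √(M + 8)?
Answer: -155*√13/13 ≈ -42.989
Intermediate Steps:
n = -155
u(M) = √(8 + M)
n/u(5) = -155/√(8 + 5) = -155*√13/13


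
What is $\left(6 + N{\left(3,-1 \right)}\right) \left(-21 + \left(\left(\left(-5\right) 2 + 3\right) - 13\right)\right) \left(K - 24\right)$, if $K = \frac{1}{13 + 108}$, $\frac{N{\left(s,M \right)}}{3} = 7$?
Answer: $\frac{3213621}{121} \approx 26559.0$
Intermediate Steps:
$N{\left(s,M \right)} = 21$ ($N{\left(s,M \right)} = 3 \cdot 7 = 21$)
$K = \frac{1}{121} \approx 0.0082645$
$\left(6 + N{\left(3,-1 \right)}\right) \left(-21 + \left(\left(\left(-5\right) 2 + 3\right) - 13\right)\right) \left(K - 24\right) = \left(6 + 21\right) \left(-21 + \left(\left(\left(-5\right) 2 + 3\right) - 13\right)\right) \left(\frac{1}{121} - 24\right) = 27 \left(-21 + \left(\left(-10 + 3\right) - 13\right)\right) \left(- \frac{2903}{121}\right) = 27 \left(-21 - 20\right) \left(- \frac{2903}{121}\right) = 27 \left(-41\right) \left(- \frac{2903}{121}\right) = \left(-1107\right) \left(- \frac{2903}{121}\right) = \frac{3213621}{121}$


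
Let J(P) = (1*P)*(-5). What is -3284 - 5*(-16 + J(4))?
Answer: -3104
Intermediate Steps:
J(P) = -5*P (J(P) = P*(-5) = -5*P)
-3284 - 5*(-16 + J(4)) = -3284 - 5*(-16 - 5*4) = -3284 - 5*(-16 - 20) = -3284 - 5*(-36) = -3284 - 1*(-180) = -3284 + 180 = -3104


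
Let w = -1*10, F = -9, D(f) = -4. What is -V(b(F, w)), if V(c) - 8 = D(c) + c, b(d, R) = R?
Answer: 6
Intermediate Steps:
w = -10
V(c) = 4 + c (V(c) = 8 + (-4 + c) = 4 + c)
-V(b(F, w)) = -(4 - 10) = -1*(-6) = 6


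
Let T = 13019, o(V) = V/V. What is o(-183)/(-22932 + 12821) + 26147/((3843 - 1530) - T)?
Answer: -264383023/108248366 ≈ -2.4424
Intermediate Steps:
o(V) = 1
o(-183)/(-22932 + 12821) + 26147/((3843 - 1530) - T) = 1/(-22932 + 12821) + 26147/((3843 - 1530) - 1*13019) = 1/(-10111) + 26147/(2313 - 13019) = 1*(-1/10111) + 26147/(-10706) = -1/10111 + 26147*(-1/10706) = -1/10111 - 26147/10706 = -264383023/108248366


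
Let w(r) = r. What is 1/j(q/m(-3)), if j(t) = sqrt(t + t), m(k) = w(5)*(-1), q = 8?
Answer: -I*sqrt(5)/4 ≈ -0.55902*I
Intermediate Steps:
m(k) = -5 (m(k) = 5*(-1) = -5)
j(t) = sqrt(2)*sqrt(t) (j(t) = sqrt(2*t) = sqrt(2)*sqrt(t))
1/j(q/m(-3)) = 1/(sqrt(2)*sqrt(8/(-5))) = 1/(sqrt(2)*sqrt(8*(-1/5))) = 1/(sqrt(2)*sqrt(-8/5)) = 1/(sqrt(2)*(2*I*sqrt(10)/5)) = 1/(4*I*sqrt(5)/5) = -I*sqrt(5)/4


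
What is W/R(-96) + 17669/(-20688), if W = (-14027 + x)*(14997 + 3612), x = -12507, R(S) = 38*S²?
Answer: -11830239045/8385536 ≈ -1410.8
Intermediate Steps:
W = -493771206 (W = (-14027 - 12507)*(14997 + 3612) = -26534*18609 = -493771206)
W/R(-96) + 17669/(-20688) = -493771206/(38*(-96)²) + 17669/(-20688) = -493771206/(38*9216) + 17669*(-1/20688) = -493771206/350208 - 17669/20688 = -493771206*1/350208 - 17669/20688 = -82295201/58368 - 17669/20688 = -11830239045/8385536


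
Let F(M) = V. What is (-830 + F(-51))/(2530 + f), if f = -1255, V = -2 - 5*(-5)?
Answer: -269/425 ≈ -0.63294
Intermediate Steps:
V = 23 (V = -2 + 25 = 23)
F(M) = 23
(-830 + F(-51))/(2530 + f) = (-830 + 23)/(2530 - 1255) = -807/1275 = -807*1/1275 = -269/425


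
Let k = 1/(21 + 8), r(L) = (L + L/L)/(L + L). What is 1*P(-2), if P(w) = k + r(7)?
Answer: 123/203 ≈ 0.60591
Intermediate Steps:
r(L) = (1 + L)/(2*L) (r(L) = (L + 1)/((2*L)) = (1 + L)*(1/(2*L)) = (1 + L)/(2*L))
k = 1/29 ≈ 0.034483
P(w) = 123/203 (P(w) = 1/29 + (½)*(1 + 7)/7 = 1/29 + (½)*(⅐)*8 = 1/29 + 4/7 = 123/203)
1*P(-2) = 1*(123/203) = 123/203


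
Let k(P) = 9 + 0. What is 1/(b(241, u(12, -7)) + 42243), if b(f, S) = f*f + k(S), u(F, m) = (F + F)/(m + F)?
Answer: 1/100333 ≈ 9.9668e-6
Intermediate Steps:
k(P) = 9
u(F, m) = 2*F/(F + m) (u(F, m) = (2*F)/(F + m) = 2*F/(F + m))
b(f, S) = 9 + f² (b(f, S) = f*f + 9 = f² + 9 = 9 + f²)
1/(b(241, u(12, -7)) + 42243) = 1/((9 + 241²) + 42243) = 1/((9 + 58081) + 42243) = 1/(58090 + 42243) = 1/100333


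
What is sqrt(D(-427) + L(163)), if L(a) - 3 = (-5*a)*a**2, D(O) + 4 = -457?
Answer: I*sqrt(21654193) ≈ 4653.4*I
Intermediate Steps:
D(O) = -461 (D(O) = -4 - 457 = -461)
L(a) = 3 - 5*a**3 (L(a) = 3 + (-5*a)*a**2 = 3 - 5*a**3)
sqrt(D(-427) + L(163)) = sqrt(-461 + (3 - 5*163**3)) = sqrt(-461 + (3 - 5*4330747)) = sqrt(-461 + (3 - 21653735)) = sqrt(-461 - 21653732) = sqrt(-21654193) = I*sqrt(21654193)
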